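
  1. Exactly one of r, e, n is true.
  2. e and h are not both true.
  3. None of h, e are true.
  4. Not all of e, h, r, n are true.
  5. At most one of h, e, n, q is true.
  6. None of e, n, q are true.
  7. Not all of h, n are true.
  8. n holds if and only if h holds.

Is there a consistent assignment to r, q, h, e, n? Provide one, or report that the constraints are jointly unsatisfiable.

r = True, q = False, h = False, e = False, n = False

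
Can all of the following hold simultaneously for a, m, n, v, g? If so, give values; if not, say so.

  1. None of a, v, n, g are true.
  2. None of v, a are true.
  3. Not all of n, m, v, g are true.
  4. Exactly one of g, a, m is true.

a = False, m = True, n = False, v = False, g = False

  (1) {a, v, n, g}: 0 true — none ✓
  (2) {v, a}: 0 true — none ✓
  (3) {n, m, v, g}: 1/4 true — not all ✓
  (4) {g, a, m}: 1 true — exactly one ✓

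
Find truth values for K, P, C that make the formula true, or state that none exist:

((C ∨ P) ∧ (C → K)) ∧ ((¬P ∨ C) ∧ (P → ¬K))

K = True, P = False, C = True

  (C ∨ P) ∧ (C → K) = True
    C ∨ P = True
    C → K = True
  (¬P ∨ C) ∧ (P → ¬K) = True
    ¬P ∨ C = True
      ¬P = True
    P → ¬K = True
      ¬K = False
Both conjuncts True, so the formula holds.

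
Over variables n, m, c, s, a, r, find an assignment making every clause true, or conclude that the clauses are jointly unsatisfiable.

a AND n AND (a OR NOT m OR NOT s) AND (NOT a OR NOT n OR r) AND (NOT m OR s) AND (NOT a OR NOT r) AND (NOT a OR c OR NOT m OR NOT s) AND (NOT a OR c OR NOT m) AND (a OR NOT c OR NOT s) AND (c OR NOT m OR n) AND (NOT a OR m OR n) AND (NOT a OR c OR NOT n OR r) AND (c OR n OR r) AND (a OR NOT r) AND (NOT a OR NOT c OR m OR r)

Case n = True:
  (a) forces a = True.
  (NOT a OR NOT n OR r) forces r = True.
  Clause (NOT a OR NOT r) is falsified — contradiction.
Case n = False:
  Clause (n) is falsified — contradiction.
Both cases fail, so the formula is unsatisfiable.

The formula is unsatisfiable.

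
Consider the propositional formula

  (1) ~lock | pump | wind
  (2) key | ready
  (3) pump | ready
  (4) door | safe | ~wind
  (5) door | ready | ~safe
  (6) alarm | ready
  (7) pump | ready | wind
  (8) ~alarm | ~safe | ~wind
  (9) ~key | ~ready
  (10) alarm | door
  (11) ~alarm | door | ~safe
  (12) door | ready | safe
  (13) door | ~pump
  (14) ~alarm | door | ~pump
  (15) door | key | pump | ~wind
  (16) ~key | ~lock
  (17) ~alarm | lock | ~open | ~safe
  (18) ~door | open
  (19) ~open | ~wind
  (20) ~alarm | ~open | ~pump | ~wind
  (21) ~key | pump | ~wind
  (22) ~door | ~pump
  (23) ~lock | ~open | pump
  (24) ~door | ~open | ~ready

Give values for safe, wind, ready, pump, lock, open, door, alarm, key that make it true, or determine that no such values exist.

safe: False, wind: False, ready: True, pump: False, lock: False, open: False, door: False, alarm: True, key: False

Set safe = False.
Set wind = False.
Try ready = False:
  (key | ready) forces key = True.
  (pump | ready) forces pump = True.
  (alarm | ready) forces alarm = True.
  (door | ready | safe) forces door = True.
  clause (~door | ~pump) is falsified — backtrack.
So ready = True.
  then (~key | ~ready) forces key = False.
Try pump = True:
  (door | ~pump) forces door = True.
  clause (~door | ~pump) is falsified — backtrack.
So pump = False.
  then (~lock | pump | wind) forces lock = False.
Set open = False.
  then (~door | open) forces door = False.
  then (alarm | door) forces alarm = True.
All clauses satisfied.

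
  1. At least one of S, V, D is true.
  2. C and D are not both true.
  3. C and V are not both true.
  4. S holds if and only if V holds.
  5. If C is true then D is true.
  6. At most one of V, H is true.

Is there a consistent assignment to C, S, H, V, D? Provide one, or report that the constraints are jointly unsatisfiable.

C=F, S=T, H=F, V=T, D=T

  (1) {S, V, D}: 3 true — at least one ✓
  (2) C=F, D=T — not both ✓
  (3) C=F, V=T — not both ✓
  (4) S=T, V=T — same ✓
  (5) C=F ⇒ D: vacuous ✓
  (6) {V, H}: 1 true — at most one ✓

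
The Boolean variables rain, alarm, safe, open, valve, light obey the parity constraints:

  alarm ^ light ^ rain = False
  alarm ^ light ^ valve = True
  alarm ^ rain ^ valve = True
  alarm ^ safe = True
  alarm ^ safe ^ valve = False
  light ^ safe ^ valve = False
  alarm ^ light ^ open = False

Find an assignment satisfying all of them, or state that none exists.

rain = False; alarm = False; safe = True; open = False; valve = True; light = False

alarm ^ light ^ rain = F ^ F ^ F = False ✓
alarm ^ light ^ valve = F ^ F ^ T = True ✓
alarm ^ rain ^ valve = F ^ F ^ T = True ✓
alarm ^ safe = F ^ T = True ✓
alarm ^ safe ^ valve = F ^ T ^ T = False ✓
light ^ safe ^ valve = F ^ T ^ T = False ✓
alarm ^ light ^ open = F ^ F ^ F = False ✓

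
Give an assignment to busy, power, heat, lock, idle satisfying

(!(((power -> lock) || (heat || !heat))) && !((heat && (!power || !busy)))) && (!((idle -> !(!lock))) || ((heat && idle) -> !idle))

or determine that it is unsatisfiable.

Unsatisfiable

The conjunct !(((power -> lock) || (heat || !heat))) is unsatisfiable on its own:
  power=F, heat=F, lock=F: evaluates to False.
  power=F, heat=F, lock=T: evaluates to False.
  power=F, heat=T, lock=F: evaluates to False.
  power=F, heat=T, lock=T: evaluates to False.
  power=T, heat=F, lock=F: evaluates to False.
  power=T, heat=F, lock=T: evaluates to False.
  power=T, heat=T, lock=F: evaluates to False.
  power=T, heat=T, lock=T: evaluates to False.
So the whole conjunction is unsatisfiable.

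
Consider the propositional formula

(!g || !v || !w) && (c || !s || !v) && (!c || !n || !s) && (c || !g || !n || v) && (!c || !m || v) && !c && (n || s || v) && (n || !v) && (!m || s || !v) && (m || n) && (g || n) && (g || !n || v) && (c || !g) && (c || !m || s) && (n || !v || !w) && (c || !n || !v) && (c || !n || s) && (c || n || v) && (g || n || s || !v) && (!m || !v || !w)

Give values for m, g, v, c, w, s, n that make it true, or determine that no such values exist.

Case c = True:
  Clause (!c) is falsified — contradiction.
Case c = False:
  (c || !g) forces g = False.
  (g || n) forces n = True.
  (g || !n || v) forces v = True.
  Clause (c || !n || !v) is falsified — contradiction.
Both cases fail, so the formula is unsatisfiable.

No satisfying assignment exists.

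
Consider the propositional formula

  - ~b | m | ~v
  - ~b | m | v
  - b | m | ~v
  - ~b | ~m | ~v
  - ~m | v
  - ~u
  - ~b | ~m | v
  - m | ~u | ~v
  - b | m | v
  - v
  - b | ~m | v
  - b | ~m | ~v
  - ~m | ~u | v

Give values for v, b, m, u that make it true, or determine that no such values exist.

Case m = True:
  (~m | v) forces v = True.
  (~b | ~m | ~v) forces b = False.
  Clause (b | ~m | ~v) is falsified — contradiction.
Case m = False:
  (~u) forces u = False.
  (v) forces v = True.
  (~b | m | ~v) forces b = False.
  Clause (b | m | ~v) is falsified — contradiction.
Both cases fail, so the formula is unsatisfiable.

The formula is unsatisfiable.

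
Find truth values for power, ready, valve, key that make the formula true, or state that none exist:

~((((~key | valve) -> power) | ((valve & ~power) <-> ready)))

power: False; ready: True; valve: False; key: False

  ~((((~key | valve) -> power) | ((valve & ~power) <-> ready))) = True
    ((~key | valve) -> power) | ((valve & ~power) <-> ready) = False
      (~key | valve) -> power = False
        ~key | valve = True
          ~key = True
      (valve & ~power) <-> ready = False
        valve & ~power = False
          ~power = True
The formula evaluates to True.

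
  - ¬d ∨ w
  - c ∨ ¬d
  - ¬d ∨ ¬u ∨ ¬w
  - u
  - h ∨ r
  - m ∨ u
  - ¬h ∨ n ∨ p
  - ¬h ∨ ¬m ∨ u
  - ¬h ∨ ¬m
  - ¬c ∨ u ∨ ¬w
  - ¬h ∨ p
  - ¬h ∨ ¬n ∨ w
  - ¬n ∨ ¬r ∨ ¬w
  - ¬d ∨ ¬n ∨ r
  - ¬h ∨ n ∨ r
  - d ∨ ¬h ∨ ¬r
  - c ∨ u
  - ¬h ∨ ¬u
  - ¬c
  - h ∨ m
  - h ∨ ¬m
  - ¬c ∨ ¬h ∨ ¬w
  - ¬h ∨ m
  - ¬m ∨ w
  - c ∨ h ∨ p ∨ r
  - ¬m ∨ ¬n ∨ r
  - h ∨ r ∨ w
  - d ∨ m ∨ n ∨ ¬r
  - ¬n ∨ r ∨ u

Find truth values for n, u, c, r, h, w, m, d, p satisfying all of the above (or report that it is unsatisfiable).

The formula is unsatisfiable.

Case m = True:
  (u) forces u = True.
  (¬h ∨ ¬m) forces h = False.
  Clause (h ∨ ¬m) is falsified — contradiction.
Case m = False:
  (u) forces u = True.
  (¬h ∨ ¬u) forces h = False.
  Clause (h ∨ m) is falsified — contradiction.
Both cases fail, so the formula is unsatisfiable.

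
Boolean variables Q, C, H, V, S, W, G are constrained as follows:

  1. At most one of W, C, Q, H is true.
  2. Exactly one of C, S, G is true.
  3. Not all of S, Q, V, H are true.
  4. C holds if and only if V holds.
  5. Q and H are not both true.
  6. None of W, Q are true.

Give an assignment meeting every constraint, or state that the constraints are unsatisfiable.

Q: False, C: False, H: True, V: False, S: True, W: False, G: False

  (1) {W, C, Q, H}: 1 true — at most one ✓
  (2) {C, S, G}: 1 true — exactly one ✓
  (3) {S, Q, V, H}: 2/4 true — not all ✓
  (4) C=F, V=F — same ✓
  (5) Q=F, H=T — not both ✓
  (6) {W, Q}: 0 true — none ✓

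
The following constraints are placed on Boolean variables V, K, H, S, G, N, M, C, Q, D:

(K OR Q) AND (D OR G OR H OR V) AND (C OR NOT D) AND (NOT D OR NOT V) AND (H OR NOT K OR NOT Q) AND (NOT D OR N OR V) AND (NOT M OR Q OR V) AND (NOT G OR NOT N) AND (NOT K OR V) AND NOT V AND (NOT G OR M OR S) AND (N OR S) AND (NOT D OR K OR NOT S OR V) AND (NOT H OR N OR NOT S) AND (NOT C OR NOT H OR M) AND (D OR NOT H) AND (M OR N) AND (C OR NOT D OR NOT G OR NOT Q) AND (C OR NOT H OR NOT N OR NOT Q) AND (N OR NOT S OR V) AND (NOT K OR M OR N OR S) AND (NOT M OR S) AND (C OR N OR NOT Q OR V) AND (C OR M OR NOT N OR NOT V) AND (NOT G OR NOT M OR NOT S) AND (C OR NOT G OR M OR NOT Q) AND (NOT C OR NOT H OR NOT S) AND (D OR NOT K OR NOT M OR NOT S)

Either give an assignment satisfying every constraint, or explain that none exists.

V=F; K=F; H=F; S=F; G=F; N=T; M=F; C=T; Q=T; D=T

Unit clause (NOT V) forces V = False.
In (NOT K OR V) only NOT K is left, so K = False.
In (K OR Q) only Q is left, so Q = True.
Set H = False.
Try S = True:
  (NOT D OR K OR NOT S OR V) forces D = False.
  (D OR G OR H OR V) forces G = True.
  (NOT G OR NOT N) forces N = False.
  clause (N OR NOT S OR V) is falsified — backtrack.
So S = False.
  then (N OR S) forces N = True.
  then (NOT M OR S) forces M = False.
  then (NOT G OR NOT N) forces G = False.
  then (D OR G OR H OR V) forces D = True.
  then (C OR NOT D) forces C = True.
All clauses satisfied.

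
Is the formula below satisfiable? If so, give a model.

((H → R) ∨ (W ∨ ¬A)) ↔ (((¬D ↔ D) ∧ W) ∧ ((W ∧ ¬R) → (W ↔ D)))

H=T, W=F, R=F, D=F, A=T

  ((H → R) ∨ (W ∨ ¬A)) ↔ (((¬D ↔ D) ∧ W) ∧ ((W ∧ ¬R) → (W ↔ D))) = True
    (H → R) ∨ (W ∨ ¬A) = False
      H → R = False
      W ∨ ¬A = False
        ¬A = False
    ((¬D ↔ D) ∧ W) ∧ ((W ∧ ¬R) → (W ↔ D)) = False
      (¬D ↔ D) ∧ W = False
        ¬D ↔ D = False
          ¬D = True
      (W ∧ ¬R) → (W ↔ D) = True
        W ∧ ¬R = False
          ¬R = True
        W ↔ D = True
The formula evaluates to True.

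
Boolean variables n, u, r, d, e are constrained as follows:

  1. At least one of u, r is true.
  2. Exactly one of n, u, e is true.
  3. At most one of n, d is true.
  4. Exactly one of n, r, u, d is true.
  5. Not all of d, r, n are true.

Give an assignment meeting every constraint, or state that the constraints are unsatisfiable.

n=F, u=T, r=F, d=F, e=F

  (1) {u, r}: 1 true — at least one ✓
  (2) {n, u, e}: 1 true — exactly one ✓
  (3) {n, d}: 0 true — at most one ✓
  (4) {n, r, u, d}: 1 true — exactly one ✓
  (5) {d, r, n}: 0/3 true — not all ✓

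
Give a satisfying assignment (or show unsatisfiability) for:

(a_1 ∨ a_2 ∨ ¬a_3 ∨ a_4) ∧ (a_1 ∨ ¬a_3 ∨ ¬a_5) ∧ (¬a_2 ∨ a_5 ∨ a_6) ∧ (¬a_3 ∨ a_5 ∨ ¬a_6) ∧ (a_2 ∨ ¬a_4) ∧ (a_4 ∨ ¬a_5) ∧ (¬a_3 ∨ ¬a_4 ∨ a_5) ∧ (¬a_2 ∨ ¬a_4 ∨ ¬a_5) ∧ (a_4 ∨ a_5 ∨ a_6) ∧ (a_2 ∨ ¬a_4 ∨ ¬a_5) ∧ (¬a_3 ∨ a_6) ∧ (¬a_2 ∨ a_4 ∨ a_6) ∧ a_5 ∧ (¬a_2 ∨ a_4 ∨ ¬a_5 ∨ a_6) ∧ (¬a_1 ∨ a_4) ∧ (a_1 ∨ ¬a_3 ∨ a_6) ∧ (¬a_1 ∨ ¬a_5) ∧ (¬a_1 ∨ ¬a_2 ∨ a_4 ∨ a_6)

Case a_5 = True:
  (a_4 ∨ ¬a_5) forces a_4 = True.
  (a_2 ∨ ¬a_4) forces a_2 = True.
  Clause (¬a_2 ∨ ¬a_4 ∨ ¬a_5) is falsified — contradiction.
Case a_5 = False:
  Clause (a_5) is falsified — contradiction.
Both cases fail, so the formula is unsatisfiable.

No satisfying assignment exists.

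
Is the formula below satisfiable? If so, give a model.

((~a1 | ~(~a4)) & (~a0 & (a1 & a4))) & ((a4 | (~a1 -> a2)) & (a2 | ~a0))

a0: False, a1: True, a2: True, a4: True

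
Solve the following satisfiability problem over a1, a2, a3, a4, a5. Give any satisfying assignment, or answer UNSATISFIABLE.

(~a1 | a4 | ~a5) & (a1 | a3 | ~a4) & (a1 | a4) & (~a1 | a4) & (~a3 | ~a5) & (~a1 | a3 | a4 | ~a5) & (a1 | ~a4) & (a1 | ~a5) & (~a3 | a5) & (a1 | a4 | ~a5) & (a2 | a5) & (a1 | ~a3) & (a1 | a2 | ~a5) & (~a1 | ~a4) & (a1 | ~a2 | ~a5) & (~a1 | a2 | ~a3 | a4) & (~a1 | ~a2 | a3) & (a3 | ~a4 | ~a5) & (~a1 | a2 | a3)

Case a1 = True:
  (~a1 | a4) forces a4 = True.
  Clause (~a1 | ~a4) is falsified — contradiction.
Case a1 = False:
  (a1 | a4) forces a4 = True.
  Clause (a1 | ~a4) is falsified — contradiction.
Both cases fail, so the formula is unsatisfiable.

The formula is unsatisfiable.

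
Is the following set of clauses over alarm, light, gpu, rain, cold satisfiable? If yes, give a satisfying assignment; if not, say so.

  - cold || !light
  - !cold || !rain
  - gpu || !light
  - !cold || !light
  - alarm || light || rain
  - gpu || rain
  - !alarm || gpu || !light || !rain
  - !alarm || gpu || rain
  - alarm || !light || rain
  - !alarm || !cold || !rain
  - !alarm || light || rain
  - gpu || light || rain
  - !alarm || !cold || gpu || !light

alarm: False, light: False, gpu: True, rain: True, cold: False

Set alarm = False.
Try light = True:
  (cold || !light) forces cold = True.
  clause (!cold || !light) is falsified — backtrack.
So light = False.
  then (alarm || light || rain) forces rain = True.
  then (!cold || !rain) forces cold = False.
Set gpu = True.
All clauses satisfied.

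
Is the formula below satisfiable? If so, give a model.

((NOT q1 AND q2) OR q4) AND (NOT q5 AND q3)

q1 = True, q2 = True, q3 = True, q4 = True, q5 = False

  (NOT q1 AND q2) OR q4 = True
    NOT q1 AND q2 = False
      NOT q1 = False
  NOT q5 AND q3 = True
    NOT q5 = True
Both conjuncts True, so the formula holds.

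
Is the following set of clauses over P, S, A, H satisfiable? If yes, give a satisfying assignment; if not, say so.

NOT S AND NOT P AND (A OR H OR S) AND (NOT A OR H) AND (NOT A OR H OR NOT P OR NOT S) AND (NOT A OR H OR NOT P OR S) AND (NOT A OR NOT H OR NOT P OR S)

P: False; S: False; A: False; H: True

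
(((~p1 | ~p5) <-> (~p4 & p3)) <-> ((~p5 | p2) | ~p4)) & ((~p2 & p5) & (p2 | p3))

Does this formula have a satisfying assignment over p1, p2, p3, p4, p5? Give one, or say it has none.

p1=F, p2=F, p3=T, p4=F, p5=T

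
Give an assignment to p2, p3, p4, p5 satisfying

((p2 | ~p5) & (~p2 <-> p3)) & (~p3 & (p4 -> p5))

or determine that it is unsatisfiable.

p2: True; p3: False; p4: True; p5: True

  (p2 | ~p5) & (~p2 <-> p3) = True
    p2 | ~p5 = True
      ~p5 = False
    ~p2 <-> p3 = True
      ~p2 = False
  ~p3 & (p4 -> p5) = True
    ~p3 = True
    p4 -> p5 = True
Both conjuncts True, so the formula holds.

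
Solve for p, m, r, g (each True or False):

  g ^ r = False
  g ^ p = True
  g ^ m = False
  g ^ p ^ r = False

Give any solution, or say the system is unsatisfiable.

p = False, m = True, r = True, g = True

g ^ r = T ^ T = False ✓
g ^ p = T ^ F = True ✓
g ^ m = T ^ T = False ✓
g ^ p ^ r = T ^ F ^ T = False ✓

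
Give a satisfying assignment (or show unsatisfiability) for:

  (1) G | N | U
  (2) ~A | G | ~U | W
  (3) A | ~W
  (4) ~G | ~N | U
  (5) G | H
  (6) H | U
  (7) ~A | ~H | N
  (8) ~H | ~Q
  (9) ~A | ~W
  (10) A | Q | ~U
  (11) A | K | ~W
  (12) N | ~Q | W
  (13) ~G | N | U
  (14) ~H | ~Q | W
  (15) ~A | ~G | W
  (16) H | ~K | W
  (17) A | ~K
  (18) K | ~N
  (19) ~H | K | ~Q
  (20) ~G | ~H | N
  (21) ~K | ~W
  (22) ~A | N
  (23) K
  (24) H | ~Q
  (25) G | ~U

U = False, Q = False, W = False, N = True, A = True, G = False, K = True, H = True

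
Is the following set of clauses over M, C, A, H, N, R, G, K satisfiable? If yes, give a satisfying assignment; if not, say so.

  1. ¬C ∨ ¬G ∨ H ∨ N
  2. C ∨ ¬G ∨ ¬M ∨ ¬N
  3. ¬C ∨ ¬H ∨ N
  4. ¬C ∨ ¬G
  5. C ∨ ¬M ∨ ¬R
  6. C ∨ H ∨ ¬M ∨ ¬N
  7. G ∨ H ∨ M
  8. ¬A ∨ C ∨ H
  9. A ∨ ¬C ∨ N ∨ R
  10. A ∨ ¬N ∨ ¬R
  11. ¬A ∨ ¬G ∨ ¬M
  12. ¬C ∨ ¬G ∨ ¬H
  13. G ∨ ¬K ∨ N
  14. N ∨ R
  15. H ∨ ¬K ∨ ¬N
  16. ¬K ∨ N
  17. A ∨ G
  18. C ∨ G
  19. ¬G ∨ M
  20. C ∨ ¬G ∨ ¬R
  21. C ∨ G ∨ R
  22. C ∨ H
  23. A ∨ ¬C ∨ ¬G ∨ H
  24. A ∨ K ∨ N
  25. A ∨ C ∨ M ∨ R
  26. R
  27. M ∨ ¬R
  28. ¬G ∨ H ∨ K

Unit clause (R) forces R = True.
In (M ∨ ¬R) only M is left, so M = True.
In (C ∨ ¬M ∨ ¬R) only C is left, so C = True.
In (¬C ∨ ¬G) only ¬G is left, so G = False.
In (A ∨ G) only A is left, so A = True.
Set H = False.
Set N = False.
  then (G ∨ ¬K ∨ N) forces K = False.
All clauses satisfied.

M = True, C = True, A = True, H = False, N = False, R = True, G = False, K = False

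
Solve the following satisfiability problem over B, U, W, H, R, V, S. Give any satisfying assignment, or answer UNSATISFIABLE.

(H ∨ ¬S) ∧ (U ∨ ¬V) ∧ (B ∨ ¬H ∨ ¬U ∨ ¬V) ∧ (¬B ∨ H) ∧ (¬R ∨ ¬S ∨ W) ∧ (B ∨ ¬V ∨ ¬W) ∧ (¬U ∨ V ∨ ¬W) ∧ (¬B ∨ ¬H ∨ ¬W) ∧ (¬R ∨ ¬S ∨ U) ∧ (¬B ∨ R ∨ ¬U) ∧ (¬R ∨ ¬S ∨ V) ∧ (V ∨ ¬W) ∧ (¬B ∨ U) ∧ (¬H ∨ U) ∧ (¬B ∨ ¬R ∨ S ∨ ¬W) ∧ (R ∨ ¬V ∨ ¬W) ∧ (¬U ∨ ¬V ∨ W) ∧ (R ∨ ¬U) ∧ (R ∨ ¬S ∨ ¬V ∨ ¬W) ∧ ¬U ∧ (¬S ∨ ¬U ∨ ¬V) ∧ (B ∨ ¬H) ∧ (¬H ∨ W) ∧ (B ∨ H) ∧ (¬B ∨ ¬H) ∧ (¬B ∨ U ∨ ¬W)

Case H = True:
  (¬H ∨ U) forces U = True.
  Clause (¬U) is falsified — contradiction.
Case H = False:
  (H ∨ ¬S) forces S = False.
  (¬B ∨ H) forces B = False.
  Clause (B ∨ H) is falsified — contradiction.
Both cases fail, so the formula is unsatisfiable.

UNSATISFIABLE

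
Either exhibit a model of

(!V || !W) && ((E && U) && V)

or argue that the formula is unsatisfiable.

E=T; U=T; W=F; V=T

  !V || !W = True
    !V = False
    !W = True
  (E && U) && V = True
    E && U = True
Both conjuncts True, so the formula holds.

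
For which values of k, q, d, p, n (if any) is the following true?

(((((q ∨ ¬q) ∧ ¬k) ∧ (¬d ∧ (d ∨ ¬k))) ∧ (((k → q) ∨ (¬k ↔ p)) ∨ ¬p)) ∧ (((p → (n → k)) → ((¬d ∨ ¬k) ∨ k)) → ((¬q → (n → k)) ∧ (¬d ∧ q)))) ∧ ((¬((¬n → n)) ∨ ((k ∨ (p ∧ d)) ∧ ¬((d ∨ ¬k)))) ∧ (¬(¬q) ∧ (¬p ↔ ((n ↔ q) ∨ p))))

Unsatisfiable — no assignment works.

Case k = True: the conjunct ¬k is False.
Case k = False: the formula simplifies to (((q ∨ ¬q) ∧ ¬d) ∧ ((¬q → ¬n) ∧ (¬d ∧ q))) ∧ (¬((¬n → n)) ∧ (¬(¬q) ∧ (¬p ↔ ((n ↔ q) ∨ p)))).
  q = True: simplifies to (¬d ∧ ¬d) ∧ (¬((¬n → n)) ∧ (¬p ↔ (n ∨ p))).
    n = True: the conjunct ¬((¬n → n)) becomes ¬((False → True)) = False.
    n = False: simplifies to (¬d ∧ ¬d) ∧ (¬p ↔ p).
      p = True: the conjunct ¬p ↔ p becomes ¬True ↔ True = False.
      p = False: the conjunct ¬p ↔ p becomes ¬False ↔ False = False.
  q = False: the conjunct q is False.
Both cases fail — unsatisfiable.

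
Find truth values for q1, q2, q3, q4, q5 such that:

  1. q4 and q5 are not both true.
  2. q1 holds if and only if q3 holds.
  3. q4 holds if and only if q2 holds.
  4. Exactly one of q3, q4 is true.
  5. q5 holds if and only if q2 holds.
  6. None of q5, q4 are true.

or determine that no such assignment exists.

q1: True; q2: False; q3: True; q4: False; q5: False

  (1) q4=F, q5=F — not both ✓
  (2) q1=T, q3=T — same ✓
  (3) q4=F, q2=F — same ✓
  (4) {q3, q4}: 1 true — exactly one ✓
  (5) q5=F, q2=F — same ✓
  (6) {q5, q4}: 0 true — none ✓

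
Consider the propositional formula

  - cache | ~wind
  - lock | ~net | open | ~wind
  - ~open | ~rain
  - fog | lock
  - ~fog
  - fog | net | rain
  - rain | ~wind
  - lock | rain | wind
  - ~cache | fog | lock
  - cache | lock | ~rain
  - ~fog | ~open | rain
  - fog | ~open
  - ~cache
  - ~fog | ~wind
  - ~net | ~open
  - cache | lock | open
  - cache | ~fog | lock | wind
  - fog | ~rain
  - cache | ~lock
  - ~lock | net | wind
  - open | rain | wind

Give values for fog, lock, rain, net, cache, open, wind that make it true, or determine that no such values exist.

Case fog = True:
  Clause (~fog) is falsified — contradiction.
Case fog = False:
  (fog | lock) forces lock = True.
  (fog | ~open) forces open = False.
  (~cache) forces cache = False.
  Clause (cache | ~lock) is falsified — contradiction.
Both cases fail, so the formula is unsatisfiable.

No satisfying assignment exists.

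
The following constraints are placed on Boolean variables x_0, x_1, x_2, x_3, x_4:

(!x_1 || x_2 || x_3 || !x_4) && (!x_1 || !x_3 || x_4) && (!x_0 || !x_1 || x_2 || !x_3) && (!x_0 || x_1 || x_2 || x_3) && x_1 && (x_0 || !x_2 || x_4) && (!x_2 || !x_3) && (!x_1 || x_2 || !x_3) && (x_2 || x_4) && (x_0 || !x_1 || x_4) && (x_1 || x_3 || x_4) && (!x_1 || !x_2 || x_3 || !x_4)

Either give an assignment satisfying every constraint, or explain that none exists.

Unit clause (x_1) forces x_1 = True.
Set x_0 = True.
Try x_2 = False:
  (!x_0 || !x_1 || x_2 || !x_3) forces x_3 = False.
  (!x_1 || x_2 || x_3 || !x_4) forces x_4 = False.
  clause (x_2 || x_4) is falsified — backtrack.
So x_2 = True.
  then (!x_2 || !x_3) forces x_3 = False.
  then (!x_1 || !x_2 || x_3 || !x_4) forces x_4 = False.
All clauses satisfied.

x_0 = True; x_1 = True; x_2 = True; x_3 = False; x_4 = False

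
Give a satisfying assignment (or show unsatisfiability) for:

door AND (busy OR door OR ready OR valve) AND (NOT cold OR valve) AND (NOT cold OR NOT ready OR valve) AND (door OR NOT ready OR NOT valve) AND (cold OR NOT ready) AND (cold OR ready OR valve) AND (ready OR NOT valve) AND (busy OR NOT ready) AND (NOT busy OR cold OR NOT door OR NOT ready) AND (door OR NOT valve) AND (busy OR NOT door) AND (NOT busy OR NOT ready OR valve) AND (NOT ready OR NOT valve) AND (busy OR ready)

No satisfying assignment exists.

Case valve = True:
  (door) forces door = True.
  (ready OR NOT valve) forces ready = True.
  Clause (NOT ready OR NOT valve) is falsified — contradiction.
Case valve = False:
  (door) forces door = True.
  (NOT cold OR valve) forces cold = False.
  (cold OR NOT ready) forces ready = False.
  Clause (cold OR ready OR valve) is falsified — contradiction.
Both cases fail, so the formula is unsatisfiable.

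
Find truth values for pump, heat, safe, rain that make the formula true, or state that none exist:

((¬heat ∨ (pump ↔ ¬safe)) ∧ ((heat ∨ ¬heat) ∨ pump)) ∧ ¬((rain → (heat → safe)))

pump=T, heat=T, safe=F, rain=T

  (¬heat ∨ (pump ↔ ¬safe)) ∧ ((heat ∨ ¬heat) ∨ pump) = True
    ¬heat ∨ (pump ↔ ¬safe) = True
      ¬heat = False
      pump ↔ ¬safe = True
        ¬safe = True
    (heat ∨ ¬heat) ∨ pump = True
      heat ∨ ¬heat = True
        ¬heat = False
  ¬((rain → (heat → safe))) = True
    rain → (heat → safe) = False
      heat → safe = False
Both conjuncts True, so the formula holds.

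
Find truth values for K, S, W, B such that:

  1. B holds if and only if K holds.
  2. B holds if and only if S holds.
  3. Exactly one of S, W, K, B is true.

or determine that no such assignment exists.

K=F; S=F; W=T; B=F

  (1) B=F, K=F — same ✓
  (2) B=F, S=F — same ✓
  (3) {S, W, K, B}: 1 true — exactly one ✓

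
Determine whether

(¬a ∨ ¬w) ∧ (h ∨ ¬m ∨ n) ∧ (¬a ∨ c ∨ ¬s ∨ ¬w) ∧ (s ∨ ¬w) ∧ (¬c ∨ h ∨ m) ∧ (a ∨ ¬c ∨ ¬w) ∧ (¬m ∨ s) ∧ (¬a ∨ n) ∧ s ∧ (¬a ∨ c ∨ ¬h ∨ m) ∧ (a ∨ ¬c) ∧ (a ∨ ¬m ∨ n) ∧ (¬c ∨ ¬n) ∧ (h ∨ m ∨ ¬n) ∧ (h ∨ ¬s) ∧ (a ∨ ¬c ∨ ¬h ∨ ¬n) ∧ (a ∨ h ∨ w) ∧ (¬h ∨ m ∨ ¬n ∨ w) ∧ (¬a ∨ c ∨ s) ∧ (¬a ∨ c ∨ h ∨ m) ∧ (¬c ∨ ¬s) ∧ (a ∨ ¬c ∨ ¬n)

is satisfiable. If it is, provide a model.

n = False, a = False, h = True, w = True, m = False, c = False, s = True

Unit clause (s) forces s = True.
In (h ∨ ¬s) only h is left, so h = True.
In (¬c ∨ ¬s) only ¬c is left, so c = False.
Set n = False.
  then (¬a ∨ n) forces a = False.
  then (a ∨ ¬m ∨ n) forces m = False.
Set w = True.
All clauses satisfied.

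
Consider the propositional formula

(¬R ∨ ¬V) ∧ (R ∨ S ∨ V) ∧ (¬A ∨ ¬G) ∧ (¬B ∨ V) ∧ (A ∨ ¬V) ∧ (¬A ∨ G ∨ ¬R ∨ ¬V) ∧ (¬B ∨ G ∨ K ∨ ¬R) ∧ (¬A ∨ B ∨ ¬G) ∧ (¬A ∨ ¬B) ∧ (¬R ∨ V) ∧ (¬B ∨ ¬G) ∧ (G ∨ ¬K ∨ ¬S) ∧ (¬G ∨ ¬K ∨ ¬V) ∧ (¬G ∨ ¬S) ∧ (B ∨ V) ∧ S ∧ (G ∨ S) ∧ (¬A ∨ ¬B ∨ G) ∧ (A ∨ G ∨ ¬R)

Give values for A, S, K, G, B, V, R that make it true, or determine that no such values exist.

A = True, S = True, K = False, G = False, B = False, V = True, R = False

Unit clause (S) forces S = True.
In (¬G ∨ ¬S) only ¬G is left, so G = False.
In (G ∨ ¬K ∨ ¬S) only ¬K is left, so K = False.
Try A = False:
  (A ∨ ¬V) forces V = False.
  (¬B ∨ V) forces B = False.
  clause (B ∨ V) is falsified — backtrack.
So A = True.
  then (¬A ∨ ¬B) forces B = False.
  then (B ∨ V) forces V = True.
  then (¬R ∨ ¬V) forces R = False.
All clauses satisfied.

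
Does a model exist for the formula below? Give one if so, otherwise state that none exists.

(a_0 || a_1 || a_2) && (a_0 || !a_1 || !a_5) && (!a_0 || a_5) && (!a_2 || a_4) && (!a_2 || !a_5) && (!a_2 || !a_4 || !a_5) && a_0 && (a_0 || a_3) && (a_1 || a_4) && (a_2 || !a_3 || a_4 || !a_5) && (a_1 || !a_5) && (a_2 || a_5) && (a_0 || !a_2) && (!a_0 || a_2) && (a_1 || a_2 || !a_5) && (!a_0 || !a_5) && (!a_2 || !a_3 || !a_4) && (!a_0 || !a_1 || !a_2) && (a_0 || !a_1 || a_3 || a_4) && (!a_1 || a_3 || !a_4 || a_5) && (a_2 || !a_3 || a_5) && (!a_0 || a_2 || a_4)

Case a_0 = True:
  (!a_0 || a_5) forces a_5 = True.
  Clause (!a_0 || !a_5) is falsified — contradiction.
Case a_0 = False:
  Clause (a_0) is falsified — contradiction.
Both cases fail, so the formula is unsatisfiable.

UNSATISFIABLE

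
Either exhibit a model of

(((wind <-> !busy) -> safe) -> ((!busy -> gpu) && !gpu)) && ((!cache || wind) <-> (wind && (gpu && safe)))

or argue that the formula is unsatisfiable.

busy=T, wind=F, gpu=T, cache=T, safe=F

  ((wind <-> !busy) -> safe) -> ((!busy -> gpu) && !gpu) = True
    (wind <-> !busy) -> safe = False
      wind <-> !busy = True
        !busy = False
    (!busy -> gpu) && !gpu = False
      !busy -> gpu = True
        !busy = False
      !gpu = False
  (!cache || wind) <-> (wind && (gpu && safe)) = True
    !cache || wind = False
      !cache = False
    wind && (gpu && safe) = False
      gpu && safe = False
Both conjuncts True, so the formula holds.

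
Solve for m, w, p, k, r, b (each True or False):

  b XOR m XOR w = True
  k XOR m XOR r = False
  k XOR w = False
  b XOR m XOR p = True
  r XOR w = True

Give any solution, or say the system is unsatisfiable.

m=T, w=F, p=F, k=F, r=T, b=F

b XOR m XOR w = F XOR T XOR F = True ✓
k XOR m XOR r = F XOR T XOR T = False ✓
k XOR w = F XOR F = False ✓
b XOR m XOR p = F XOR T XOR F = True ✓
r XOR w = T XOR F = True ✓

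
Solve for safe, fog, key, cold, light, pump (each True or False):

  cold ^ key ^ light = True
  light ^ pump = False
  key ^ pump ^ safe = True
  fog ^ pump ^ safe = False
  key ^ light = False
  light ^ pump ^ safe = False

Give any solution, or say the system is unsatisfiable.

Adding constraints 3, 5, 6 mod 2: every variable appears an even number of times on the left, so the left side is 0.
But the right sides sum to 1 (mod 2). 0 ≠ 1 — the system is inconsistent.

Unsatisfiable — no assignment works.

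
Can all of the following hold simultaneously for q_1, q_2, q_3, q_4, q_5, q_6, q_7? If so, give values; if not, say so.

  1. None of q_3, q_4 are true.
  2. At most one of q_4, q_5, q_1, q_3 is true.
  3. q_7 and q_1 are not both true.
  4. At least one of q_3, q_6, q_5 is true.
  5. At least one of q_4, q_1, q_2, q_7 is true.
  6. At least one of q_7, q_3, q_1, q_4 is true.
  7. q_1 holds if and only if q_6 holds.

q_1=F, q_2=F, q_3=F, q_4=F, q_5=T, q_6=F, q_7=T

  (1) {q_3, q_4}: 0 true — none ✓
  (2) {q_4, q_5, q_1, q_3}: 1 true — at most one ✓
  (3) q_7=T, q_1=F — not both ✓
  (4) {q_3, q_6, q_5}: 1 true — at least one ✓
  (5) {q_4, q_1, q_2, q_7}: 1 true — at least one ✓
  (6) {q_7, q_3, q_1, q_4}: 1 true — at least one ✓
  (7) q_1=F, q_6=F — same ✓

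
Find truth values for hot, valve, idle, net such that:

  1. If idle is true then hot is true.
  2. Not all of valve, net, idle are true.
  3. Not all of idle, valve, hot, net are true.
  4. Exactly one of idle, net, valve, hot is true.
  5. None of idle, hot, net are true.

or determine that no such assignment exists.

hot = False, valve = True, idle = False, net = False

  (1) idle=F ⇒ hot: vacuous ✓
  (2) {valve, net, idle}: 1/3 true — not all ✓
  (3) {idle, valve, hot, net}: 1/4 true — not all ✓
  (4) {idle, net, valve, hot}: 1 true — exactly one ✓
  (5) {idle, hot, net}: 0 true — none ✓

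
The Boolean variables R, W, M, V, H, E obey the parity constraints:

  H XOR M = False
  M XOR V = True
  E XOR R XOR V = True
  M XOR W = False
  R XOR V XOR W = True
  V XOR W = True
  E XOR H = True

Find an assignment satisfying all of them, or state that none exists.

Adding constraints 1, 3, 4, 5, 7 mod 2: every variable appears an even number of times on the left, so the left side is 0.
But the right sides sum to 1 (mod 2). 0 ≠ 1 — the system is inconsistent.

The formula is unsatisfiable.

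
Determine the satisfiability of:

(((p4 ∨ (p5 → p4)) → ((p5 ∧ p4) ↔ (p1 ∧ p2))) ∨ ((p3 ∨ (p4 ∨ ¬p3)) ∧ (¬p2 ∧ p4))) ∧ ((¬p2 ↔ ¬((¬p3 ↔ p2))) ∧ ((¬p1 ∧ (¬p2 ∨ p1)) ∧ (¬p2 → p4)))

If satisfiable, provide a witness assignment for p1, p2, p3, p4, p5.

p1 = False, p2 = False, p3 = False, p4 = True, p5 = True

  ((p4 ∨ (p5 → p4)) → ((p5 ∧ p4) ↔ (p1 ∧ p2))) ∨ ((p3 ∨ (p4 ∨ ¬p3)) ∧ (¬p2 ∧ p4)) = True
    (p4 ∨ (p5 → p4)) → ((p5 ∧ p4) ↔ (p1 ∧ p2)) = False
      p4 ∨ (p5 → p4) = True
        p5 → p4 = True
      (p5 ∧ p4) ↔ (p1 ∧ p2) = False
        p5 ∧ p4 = True
        p1 ∧ p2 = False
    (p3 ∨ (p4 ∨ ¬p3)) ∧ (¬p2 ∧ p4) = True
      p3 ∨ (p4 ∨ ¬p3) = True
        p4 ∨ ¬p3 = True
          ¬p3 = True
      ¬p2 ∧ p4 = True
        ¬p2 = True
  (¬p2 ↔ ¬((¬p3 ↔ p2))) ∧ ((¬p1 ∧ (¬p2 ∨ p1)) ∧ (¬p2 → p4)) = True
    ¬p2 ↔ ¬((¬p3 ↔ p2)) = True
      ¬p2 = True
      ¬((¬p3 ↔ p2)) = True
        ¬p3 ↔ p2 = False
          ¬p3 = True
    (¬p1 ∧ (¬p2 ∨ p1)) ∧ (¬p2 → p4) = True
      ¬p1 ∧ (¬p2 ∨ p1) = True
        ¬p1 = True
        ¬p2 ∨ p1 = True
          ¬p2 = True
      ¬p2 → p4 = True
        ¬p2 = True
Both conjuncts True, so the formula holds.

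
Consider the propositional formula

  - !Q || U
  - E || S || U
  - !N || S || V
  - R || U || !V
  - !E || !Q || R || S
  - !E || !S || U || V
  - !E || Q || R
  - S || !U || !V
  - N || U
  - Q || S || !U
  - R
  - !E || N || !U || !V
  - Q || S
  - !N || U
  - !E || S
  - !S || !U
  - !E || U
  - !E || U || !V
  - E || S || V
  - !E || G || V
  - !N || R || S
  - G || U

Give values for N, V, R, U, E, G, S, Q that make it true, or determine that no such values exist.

Unsatisfiable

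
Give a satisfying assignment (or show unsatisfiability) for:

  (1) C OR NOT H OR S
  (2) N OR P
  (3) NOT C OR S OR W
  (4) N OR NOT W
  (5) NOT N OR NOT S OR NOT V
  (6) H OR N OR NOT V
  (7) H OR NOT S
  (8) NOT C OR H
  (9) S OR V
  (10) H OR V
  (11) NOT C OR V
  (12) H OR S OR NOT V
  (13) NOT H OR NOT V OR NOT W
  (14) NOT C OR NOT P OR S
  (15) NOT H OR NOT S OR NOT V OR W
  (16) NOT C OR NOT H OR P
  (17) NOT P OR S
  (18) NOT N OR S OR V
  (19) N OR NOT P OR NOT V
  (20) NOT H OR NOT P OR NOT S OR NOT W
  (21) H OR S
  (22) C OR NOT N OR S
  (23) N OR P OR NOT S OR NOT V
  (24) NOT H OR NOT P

C: False; H: True; W: True; S: True; N: True; P: False; V: False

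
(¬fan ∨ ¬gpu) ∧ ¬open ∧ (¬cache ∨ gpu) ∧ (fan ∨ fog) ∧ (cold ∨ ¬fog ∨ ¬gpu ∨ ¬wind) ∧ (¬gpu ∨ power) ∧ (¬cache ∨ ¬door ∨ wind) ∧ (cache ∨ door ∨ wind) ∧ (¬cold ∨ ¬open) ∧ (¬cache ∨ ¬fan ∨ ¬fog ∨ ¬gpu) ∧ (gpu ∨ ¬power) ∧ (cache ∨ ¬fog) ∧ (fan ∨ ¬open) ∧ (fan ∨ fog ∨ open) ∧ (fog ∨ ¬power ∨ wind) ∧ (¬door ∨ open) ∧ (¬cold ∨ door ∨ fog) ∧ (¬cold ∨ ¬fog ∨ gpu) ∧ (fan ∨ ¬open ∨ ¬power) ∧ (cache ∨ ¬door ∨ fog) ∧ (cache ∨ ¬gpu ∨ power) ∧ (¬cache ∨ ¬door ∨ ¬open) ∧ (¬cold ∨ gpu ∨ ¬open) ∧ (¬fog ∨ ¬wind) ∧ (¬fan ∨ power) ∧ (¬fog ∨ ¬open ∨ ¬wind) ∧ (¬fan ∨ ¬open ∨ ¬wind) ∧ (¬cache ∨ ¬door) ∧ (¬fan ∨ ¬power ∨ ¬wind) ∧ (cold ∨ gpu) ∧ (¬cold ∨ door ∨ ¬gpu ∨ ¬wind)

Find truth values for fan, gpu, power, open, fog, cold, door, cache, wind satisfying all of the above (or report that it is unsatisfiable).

Unit clause (¬open) forces open = False.
In (¬door ∨ open) only ¬door is left, so door = False.
Try fan = True:
  (¬fan ∨ ¬gpu) forces gpu = False.
  (¬cache ∨ gpu) forces cache = False.
  (cache ∨ door ∨ wind) forces wind = True.
  (gpu ∨ ¬power) forces power = False.
  clause (¬fan ∨ power) is falsified — backtrack.
So fan = False.
  then (fan ∨ fog) forces fog = True.
  then (cache ∨ ¬fog) forces cache = True.
  then (¬fog ∨ ¬wind) forces wind = False.
  then (¬cache ∨ gpu) forces gpu = True.
  then (¬gpu ∨ power) forces power = True.
Set cold = False.
All clauses satisfied.

fan: False; gpu: True; power: True; open: False; fog: True; cold: False; door: False; cache: True; wind: False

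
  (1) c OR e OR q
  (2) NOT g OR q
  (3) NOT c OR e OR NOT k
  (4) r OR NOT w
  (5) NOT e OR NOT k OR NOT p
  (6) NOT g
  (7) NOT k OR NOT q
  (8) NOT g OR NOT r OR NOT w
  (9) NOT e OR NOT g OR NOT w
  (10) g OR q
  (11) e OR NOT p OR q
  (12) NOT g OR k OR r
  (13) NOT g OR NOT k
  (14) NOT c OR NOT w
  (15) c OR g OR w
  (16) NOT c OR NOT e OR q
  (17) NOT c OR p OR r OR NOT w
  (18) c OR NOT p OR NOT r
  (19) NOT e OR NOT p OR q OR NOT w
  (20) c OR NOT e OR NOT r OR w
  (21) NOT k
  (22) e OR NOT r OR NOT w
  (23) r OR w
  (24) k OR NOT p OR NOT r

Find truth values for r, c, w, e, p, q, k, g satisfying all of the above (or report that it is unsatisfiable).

Unit clause (NOT g) forces g = False.
In (g OR q) only q is left, so q = True.
Unit clause (NOT k) forces k = False.
Set r = True.
  then (k OR NOT p OR NOT r) forces p = False.
Set c = True.
  then (NOT c OR NOT w) forces w = False.
Set e = False.
All clauses satisfied.

r=T, c=T, w=F, e=F, p=F, q=T, k=F, g=F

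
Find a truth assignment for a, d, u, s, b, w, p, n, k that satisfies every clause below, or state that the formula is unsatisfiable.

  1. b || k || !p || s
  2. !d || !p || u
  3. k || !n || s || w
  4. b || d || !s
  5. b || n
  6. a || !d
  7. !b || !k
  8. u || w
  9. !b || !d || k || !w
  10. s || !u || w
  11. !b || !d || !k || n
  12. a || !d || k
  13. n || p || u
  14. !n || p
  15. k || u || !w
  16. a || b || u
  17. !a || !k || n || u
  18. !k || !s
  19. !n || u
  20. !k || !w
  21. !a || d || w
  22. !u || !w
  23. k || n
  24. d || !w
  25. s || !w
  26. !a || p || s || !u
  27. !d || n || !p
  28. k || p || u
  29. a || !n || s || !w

Set a = False.
  then (a || !d) forces d = False.
  then (d || !w) forces w = False.
  then (u || w) forces u = True.
  then (s || !u || w) forces s = True.
  then (!k || !s) forces k = False.
  then (k || n) forces n = True.
  then (b || d || !s) forces b = True.
  then (!n || p) forces p = True.
All clauses satisfied.

a=F, d=F, u=T, s=T, b=T, w=F, p=T, n=T, k=F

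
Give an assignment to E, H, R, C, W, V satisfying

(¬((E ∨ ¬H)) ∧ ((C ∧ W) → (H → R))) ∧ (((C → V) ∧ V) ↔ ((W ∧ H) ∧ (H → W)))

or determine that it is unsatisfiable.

E = False, H = True, R = True, C = True, W = False, V = False

  ¬((E ∨ ¬H)) ∧ ((C ∧ W) → (H → R)) = True
    ¬((E ∨ ¬H)) = True
      E ∨ ¬H = False
        ¬H = False
    (C ∧ W) → (H → R) = True
      C ∧ W = False
      H → R = True
  ((C → V) ∧ V) ↔ ((W ∧ H) ∧ (H → W)) = True
    (C → V) ∧ V = False
      C → V = False
    (W ∧ H) ∧ (H → W) = False
      W ∧ H = False
      H → W = False
Both conjuncts True, so the formula holds.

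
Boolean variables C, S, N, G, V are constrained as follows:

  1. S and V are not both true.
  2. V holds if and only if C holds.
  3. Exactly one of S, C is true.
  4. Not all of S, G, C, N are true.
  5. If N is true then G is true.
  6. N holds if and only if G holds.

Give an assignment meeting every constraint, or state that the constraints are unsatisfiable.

C=F, S=T, N=F, G=F, V=F

  (1) S=T, V=F — not both ✓
  (2) V=F, C=F — same ✓
  (3) {S, C}: 1 true — exactly one ✓
  (4) {S, G, C, N}: 1/4 true — not all ✓
  (5) N=F ⇒ G: vacuous ✓
  (6) N=F, G=F — same ✓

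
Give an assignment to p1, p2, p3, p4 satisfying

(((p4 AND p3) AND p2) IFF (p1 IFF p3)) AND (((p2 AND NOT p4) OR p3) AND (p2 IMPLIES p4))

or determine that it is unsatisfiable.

p1 = False, p2 = False, p3 = True, p4 = True

  ((p4 AND p3) AND p2) IFF (p1 IFF p3) = True
    (p4 AND p3) AND p2 = False
      p4 AND p3 = True
    p1 IFF p3 = False
  ((p2 AND NOT p4) OR p3) AND (p2 IMPLIES p4) = True
    (p2 AND NOT p4) OR p3 = True
      p2 AND NOT p4 = False
        NOT p4 = False
    p2 IMPLIES p4 = True
Both conjuncts True, so the formula holds.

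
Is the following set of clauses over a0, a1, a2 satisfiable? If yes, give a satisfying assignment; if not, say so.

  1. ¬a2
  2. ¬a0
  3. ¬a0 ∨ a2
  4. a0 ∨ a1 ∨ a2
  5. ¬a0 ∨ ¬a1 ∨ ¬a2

Unit clause (¬a2) forces a2 = False.
Unit clause (¬a0) forces a0 = False.
In (a0 ∨ a1 ∨ a2) only a1 is left, so a1 = True.
Check each clause:
  (¬a2): ¬a2 holds.
  (¬a0): ¬a0 holds.
  (¬a0 ∨ a2): ¬a0 holds.
  (a0 ∨ a1 ∨ a2): a1 holds.
  (¬a0 ∨ ¬a1 ∨ ¬a2): ¬a0 holds.
All clauses satisfied.

a0 = False, a1 = True, a2 = False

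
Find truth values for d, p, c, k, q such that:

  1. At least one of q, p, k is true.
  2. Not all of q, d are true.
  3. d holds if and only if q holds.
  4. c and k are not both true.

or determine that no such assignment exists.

d = False; p = True; c = True; k = False; q = False

  (1) {q, p, k}: 1 true — at least one ✓
  (2) {q, d}: 0/2 true — not all ✓
  (3) d=F, q=F — same ✓
  (4) c=T, k=F — not both ✓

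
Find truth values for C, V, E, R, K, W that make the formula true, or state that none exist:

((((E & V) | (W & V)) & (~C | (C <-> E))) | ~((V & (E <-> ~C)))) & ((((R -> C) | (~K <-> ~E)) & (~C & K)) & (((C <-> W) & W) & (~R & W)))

Unsatisfiable

Case C = True: the conjunct ~C is False.
Case C = False: the formula simplifies to (((E & V) | (W & V)) | ~((V & E))) & (((~R | (~K <-> ~E)) & K) & ((~W & W) & (~R & W))).
  W = True: the conjunct ~W is False.
  W = False: the conjunct W is False.
Both cases fail — unsatisfiable.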